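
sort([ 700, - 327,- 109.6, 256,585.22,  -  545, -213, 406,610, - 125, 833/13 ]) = [ - 545, - 327, - 213, - 125, - 109.6, 833/13, 256,406,585.22,610,700] 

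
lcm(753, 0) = 0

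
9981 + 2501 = 12482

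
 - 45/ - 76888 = 45/76888 = 0.00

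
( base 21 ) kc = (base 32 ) dg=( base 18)160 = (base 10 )432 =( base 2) 110110000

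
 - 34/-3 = 11 + 1/3 = 11.33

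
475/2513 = 475/2513 = 0.19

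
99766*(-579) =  - 57764514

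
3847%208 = 103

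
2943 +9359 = 12302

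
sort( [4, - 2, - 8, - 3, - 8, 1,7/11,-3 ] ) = [ - 8, - 8,-3, - 3 , - 2,7/11,1,  4 ] 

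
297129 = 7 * 42447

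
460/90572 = 115/22643 = 0.01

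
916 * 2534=2321144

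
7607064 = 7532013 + 75051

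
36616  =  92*398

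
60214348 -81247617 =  - 21033269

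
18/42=3/7 = 0.43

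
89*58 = 5162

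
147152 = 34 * 4328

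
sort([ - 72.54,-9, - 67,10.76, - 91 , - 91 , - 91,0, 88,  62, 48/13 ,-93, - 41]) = [-93,-91, - 91, - 91, - 72.54, - 67, - 41, - 9, 0,48/13 , 10.76, 62, 88]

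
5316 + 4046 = 9362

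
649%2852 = 649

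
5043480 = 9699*520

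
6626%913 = 235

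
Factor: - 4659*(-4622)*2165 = 46620889170 = 2^1*3^1*5^1*433^1 * 1553^1 * 2311^1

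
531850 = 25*21274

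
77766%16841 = 10402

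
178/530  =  89/265 = 0.34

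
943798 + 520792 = 1464590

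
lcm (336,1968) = 13776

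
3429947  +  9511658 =12941605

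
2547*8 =20376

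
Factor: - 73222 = - 2^1*31^1*1181^1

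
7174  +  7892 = 15066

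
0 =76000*0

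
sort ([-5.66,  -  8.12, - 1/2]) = [ - 8.12, - 5.66,- 1/2]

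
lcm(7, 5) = 35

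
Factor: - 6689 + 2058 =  -4631 = - 11^1*421^1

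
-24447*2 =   -  48894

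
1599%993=606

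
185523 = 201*923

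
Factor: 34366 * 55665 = 1912983390=2^1*3^2*5^1*1237^1*17183^1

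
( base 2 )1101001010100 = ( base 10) 6740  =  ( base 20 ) GH0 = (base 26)9P6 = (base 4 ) 1221110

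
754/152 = 377/76 = 4.96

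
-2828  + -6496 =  - 9324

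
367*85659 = 31436853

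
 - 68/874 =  - 1+403/437 = - 0.08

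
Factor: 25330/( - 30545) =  - 34/41 = - 2^1*17^1*41^ ( - 1)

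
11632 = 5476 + 6156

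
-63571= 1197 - 64768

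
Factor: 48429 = 3^2*5381^1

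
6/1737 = 2/579 = 0.00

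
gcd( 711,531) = 9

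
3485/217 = 3485/217 = 16.06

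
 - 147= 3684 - 3831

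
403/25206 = 403/25206  =  0.02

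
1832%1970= 1832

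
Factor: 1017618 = 2^1*3^1*7^1*24229^1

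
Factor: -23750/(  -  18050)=25/19 = 5^2 * 19^( - 1)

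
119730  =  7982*15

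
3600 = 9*400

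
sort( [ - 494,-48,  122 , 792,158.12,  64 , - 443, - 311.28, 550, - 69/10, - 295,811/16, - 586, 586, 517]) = [ - 586,-494, - 443, - 311.28,-295, - 48, - 69/10 , 811/16, 64,  122, 158.12 , 517, 550, 586, 792]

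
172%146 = 26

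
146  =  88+58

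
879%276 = 51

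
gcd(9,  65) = 1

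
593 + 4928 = 5521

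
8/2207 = 8/2207= 0.00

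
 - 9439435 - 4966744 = -14406179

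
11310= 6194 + 5116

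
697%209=70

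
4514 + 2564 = 7078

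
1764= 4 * 441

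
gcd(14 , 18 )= 2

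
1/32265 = 1/32265 = 0.00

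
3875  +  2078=5953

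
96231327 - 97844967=-1613640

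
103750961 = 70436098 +33314863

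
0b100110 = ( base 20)1I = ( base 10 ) 38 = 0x26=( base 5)123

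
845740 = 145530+700210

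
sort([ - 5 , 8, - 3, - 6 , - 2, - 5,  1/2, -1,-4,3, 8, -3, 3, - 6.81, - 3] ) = [ - 6.81, - 6, - 5 , - 5, - 4, - 3,-3 , - 3, - 2, - 1,1/2, 3,  3, 8,8] 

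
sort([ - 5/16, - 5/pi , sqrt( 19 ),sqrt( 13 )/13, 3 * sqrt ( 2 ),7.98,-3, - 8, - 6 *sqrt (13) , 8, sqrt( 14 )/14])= [ - 6*sqrt(13 ),-8,  -  3, - 5/pi , - 5/16, sqrt( 14)/14, sqrt( 13) /13, 3*sqrt(2 ), sqrt( 19 ), 7.98,  8]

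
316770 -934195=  - 617425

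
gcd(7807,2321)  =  211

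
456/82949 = 456/82949 =0.01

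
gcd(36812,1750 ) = 2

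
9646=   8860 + 786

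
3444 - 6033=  - 2589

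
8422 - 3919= 4503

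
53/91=53/91 = 0.58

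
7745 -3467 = 4278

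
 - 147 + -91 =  - 238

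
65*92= 5980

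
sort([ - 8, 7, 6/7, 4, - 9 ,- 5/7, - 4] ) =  [ - 9, - 8, - 4,-5/7, 6/7, 4, 7]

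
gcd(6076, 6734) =14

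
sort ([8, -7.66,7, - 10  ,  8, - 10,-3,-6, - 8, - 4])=[ - 10, - 10, - 8, -7.66,-6 , - 4, - 3, 7 , 8,  8] 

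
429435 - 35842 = 393593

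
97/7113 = 97/7113  =  0.01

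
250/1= 250 = 250.00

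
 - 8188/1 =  - 8188= - 8188.00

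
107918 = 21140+86778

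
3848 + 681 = 4529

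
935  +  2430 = 3365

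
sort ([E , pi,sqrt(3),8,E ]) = [sqrt( 3) , E,E,pi, 8]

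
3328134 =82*40587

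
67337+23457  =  90794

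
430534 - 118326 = 312208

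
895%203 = 83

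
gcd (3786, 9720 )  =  6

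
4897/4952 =4897/4952 = 0.99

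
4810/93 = 51 + 67/93 = 51.72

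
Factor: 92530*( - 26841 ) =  - 2^1*3^1 * 5^1*19^1*23^1 * 389^1 * 487^1 = - 2483597730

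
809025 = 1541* 525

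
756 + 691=1447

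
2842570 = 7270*391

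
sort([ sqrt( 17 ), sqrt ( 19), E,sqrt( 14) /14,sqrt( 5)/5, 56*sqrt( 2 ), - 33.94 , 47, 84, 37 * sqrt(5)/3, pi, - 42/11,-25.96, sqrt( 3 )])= [ - 33.94,- 25.96, - 42/11, sqrt(14)/14, sqrt( 5)/5, sqrt(3 ) , E, pi, sqrt ( 17 ), sqrt(19 ),37 *sqrt(5)/3, 47,56*sqrt (2), 84 ]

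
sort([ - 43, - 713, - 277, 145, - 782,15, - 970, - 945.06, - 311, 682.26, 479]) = [ - 970,-945.06, -782, - 713 , - 311, -277, - 43 , 15, 145, 479, 682.26 ] 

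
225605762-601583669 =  -375977907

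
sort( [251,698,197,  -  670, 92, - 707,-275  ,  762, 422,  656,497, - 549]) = [-707, - 670,-549, - 275,92,197 , 251,422, 497,656,698, 762 ] 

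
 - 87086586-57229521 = -144316107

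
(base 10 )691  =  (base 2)1010110011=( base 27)PG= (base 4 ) 22303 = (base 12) 497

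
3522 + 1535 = 5057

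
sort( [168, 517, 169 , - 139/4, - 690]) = [ - 690, - 139/4, 168, 169, 517 ] 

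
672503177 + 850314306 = 1522817483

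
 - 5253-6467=-11720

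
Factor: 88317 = 3^3*3271^1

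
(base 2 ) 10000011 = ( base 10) 131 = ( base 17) 7c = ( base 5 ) 1011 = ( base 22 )5l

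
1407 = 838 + 569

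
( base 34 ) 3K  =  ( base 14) 8A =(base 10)122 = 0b1111010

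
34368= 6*5728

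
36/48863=36/48863= 0.00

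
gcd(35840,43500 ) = 20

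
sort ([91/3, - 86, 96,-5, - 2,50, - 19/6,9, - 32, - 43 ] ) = [ - 86, - 43  ,-32, - 5, - 19/6, - 2,9,91/3, 50, 96]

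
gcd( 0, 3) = 3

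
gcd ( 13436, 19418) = 2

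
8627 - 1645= 6982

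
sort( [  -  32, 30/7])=[- 32,30/7] 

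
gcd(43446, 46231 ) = 557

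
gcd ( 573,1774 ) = 1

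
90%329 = 90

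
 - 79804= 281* ( - 284 )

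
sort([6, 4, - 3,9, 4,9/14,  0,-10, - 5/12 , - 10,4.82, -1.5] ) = [-10, - 10,-3,-1.5,  -  5/12 , 0, 9/14,  4,4, 4.82, 6 , 9 ]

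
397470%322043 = 75427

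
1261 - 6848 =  - 5587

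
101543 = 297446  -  195903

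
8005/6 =8005/6 =1334.17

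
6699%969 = 885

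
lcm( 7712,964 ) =7712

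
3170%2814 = 356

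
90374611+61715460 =152090071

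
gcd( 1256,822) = 2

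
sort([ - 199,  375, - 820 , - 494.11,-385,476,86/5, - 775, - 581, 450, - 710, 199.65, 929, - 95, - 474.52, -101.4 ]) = [  -  820, - 775, - 710,-581, - 494.11,  -  474.52, - 385, - 199, - 101.4, - 95, 86/5,199.65,375,  450, 476,929] 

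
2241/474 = 4  +  115/158= 4.73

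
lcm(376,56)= 2632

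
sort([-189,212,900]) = [ - 189,212,900]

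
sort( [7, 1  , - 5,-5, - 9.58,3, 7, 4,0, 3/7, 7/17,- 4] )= [  -  9.58, - 5, - 5, - 4, 0, 7/17, 3/7,1, 3,4,7,7]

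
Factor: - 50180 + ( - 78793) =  - 128973 = - 3^1*13^1 * 3307^1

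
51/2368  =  51/2368=   0.02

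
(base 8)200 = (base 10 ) 128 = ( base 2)10000000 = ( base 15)88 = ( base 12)a8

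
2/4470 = 1/2235 = 0.00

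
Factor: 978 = 2^1*3^1 * 163^1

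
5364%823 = 426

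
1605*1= 1605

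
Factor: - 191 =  - 191^1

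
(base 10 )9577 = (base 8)22551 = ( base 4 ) 2111221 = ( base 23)i29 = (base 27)d3j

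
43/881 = 43/881=0.05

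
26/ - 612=-1 + 293/306 = -0.04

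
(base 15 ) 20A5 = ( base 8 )15371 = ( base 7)26063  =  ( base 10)6905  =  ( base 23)d15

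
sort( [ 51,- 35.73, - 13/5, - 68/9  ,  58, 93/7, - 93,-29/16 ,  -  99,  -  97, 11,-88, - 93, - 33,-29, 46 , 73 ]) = [ - 99 , - 97, - 93 , - 93,  -  88 , - 35.73, - 33, - 29,-68/9 , - 13/5 ,-29/16,11,93/7,46,51, 58,  73 ]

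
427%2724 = 427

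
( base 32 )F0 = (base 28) H4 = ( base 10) 480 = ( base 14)264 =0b111100000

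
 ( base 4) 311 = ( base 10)53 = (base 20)2d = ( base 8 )65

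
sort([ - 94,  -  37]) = [ - 94, - 37 ]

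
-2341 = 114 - 2455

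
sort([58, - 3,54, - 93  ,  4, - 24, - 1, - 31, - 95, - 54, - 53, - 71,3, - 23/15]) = [ - 95, - 93, - 71, - 54, - 53, - 31, - 24,  -  3,-23/15,-1, 3, 4 , 54,58]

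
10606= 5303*2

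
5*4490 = 22450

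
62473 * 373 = 23302429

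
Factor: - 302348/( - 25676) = 7^( -2)*577^1= 577/49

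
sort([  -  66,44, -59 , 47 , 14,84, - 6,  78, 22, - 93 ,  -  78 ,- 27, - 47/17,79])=[ - 93,  -  78,-66,  -  59, - 27,  -  6, - 47/17, 14,22, 44,47 , 78 , 79,84 ] 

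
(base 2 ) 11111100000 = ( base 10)2016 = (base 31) 231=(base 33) 1S3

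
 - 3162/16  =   - 198 + 3/8 = - 197.62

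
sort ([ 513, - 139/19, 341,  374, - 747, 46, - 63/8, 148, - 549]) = [-747, -549, - 63/8, - 139/19, 46, 148, 341, 374, 513]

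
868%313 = 242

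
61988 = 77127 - 15139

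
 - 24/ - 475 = 24/475 = 0.05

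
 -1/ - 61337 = 1/61337 = 0.00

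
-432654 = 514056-946710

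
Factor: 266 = 2^1 * 7^1*19^1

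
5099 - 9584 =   -  4485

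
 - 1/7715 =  - 1/7715 = -  0.00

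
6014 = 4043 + 1971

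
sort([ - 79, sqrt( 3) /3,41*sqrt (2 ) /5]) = [ - 79,  sqrt( 3) /3, 41*sqrt( 2) /5 ]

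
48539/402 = 120 +299/402 = 120.74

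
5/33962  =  5/33962 = 0.00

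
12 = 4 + 8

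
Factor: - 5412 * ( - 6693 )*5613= 2^2*3^3*11^1*23^1*41^1*97^1*1871^1 = 203316982308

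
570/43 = 13 + 11/43 = 13.26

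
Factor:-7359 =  - 3^1*11^1 * 223^1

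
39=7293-7254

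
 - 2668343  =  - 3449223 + 780880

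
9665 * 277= 2677205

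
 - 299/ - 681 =299/681 = 0.44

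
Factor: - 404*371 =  - 2^2*7^1*53^1* 101^1=- 149884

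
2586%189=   129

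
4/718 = 2/359= 0.01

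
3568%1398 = 772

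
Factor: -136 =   -  2^3 * 17^1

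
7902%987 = 6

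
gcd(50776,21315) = 1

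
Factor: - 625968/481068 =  - 108/83  =  -2^2*3^3*83^(- 1)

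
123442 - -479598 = 603040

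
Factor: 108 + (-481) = -373  =  -373^1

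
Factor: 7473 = 3^1*47^1*53^1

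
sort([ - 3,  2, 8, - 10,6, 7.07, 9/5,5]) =[ - 10, - 3, 9/5,2, 5,6,7.07,  8 ]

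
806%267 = 5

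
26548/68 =6637/17 = 390.41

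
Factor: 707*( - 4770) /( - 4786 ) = 3^2*5^1*7^1*53^1* 101^1 * 2393^(- 1 ) = 1686195/2393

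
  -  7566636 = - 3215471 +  -4351165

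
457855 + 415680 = 873535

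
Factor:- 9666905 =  - 5^1*353^1*5477^1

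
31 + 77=108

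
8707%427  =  167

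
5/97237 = 5/97237 = 0.00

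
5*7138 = 35690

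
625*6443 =4026875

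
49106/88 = 24553/44=558.02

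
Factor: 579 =3^1*193^1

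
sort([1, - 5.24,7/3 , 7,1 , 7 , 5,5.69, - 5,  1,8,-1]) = [ - 5.24 , - 5 , -1, 1,1 , 1, 7/3,5,  5.69 , 7, 7,8 ]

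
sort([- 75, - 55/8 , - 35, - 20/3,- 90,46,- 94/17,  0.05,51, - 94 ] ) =[ - 94, - 90, - 75, - 35, - 55/8, - 20/3,  -  94/17, 0.05,46, 51 ] 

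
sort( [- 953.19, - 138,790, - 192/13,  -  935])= [ - 953.19, - 935, - 138,- 192/13, 790]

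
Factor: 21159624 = 2^3*3^1*181^1*4871^1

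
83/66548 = 83/66548 = 0.00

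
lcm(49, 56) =392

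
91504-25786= 65718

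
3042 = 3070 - 28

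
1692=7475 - 5783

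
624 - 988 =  - 364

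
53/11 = 53/11 = 4.82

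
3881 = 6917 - 3036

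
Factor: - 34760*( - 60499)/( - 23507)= - 191176840/2137 = - 2^3  *  5^1*79^1*101^1*599^1*2137^( - 1 )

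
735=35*21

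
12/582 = 2/97 = 0.02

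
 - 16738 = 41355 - 58093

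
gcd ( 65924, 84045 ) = 1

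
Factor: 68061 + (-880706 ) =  -812645 = - 5^1*162529^1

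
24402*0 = 0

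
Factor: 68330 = 2^1*5^1*6833^1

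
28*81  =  2268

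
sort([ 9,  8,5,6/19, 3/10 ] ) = [3/10, 6/19,5,8, 9 ] 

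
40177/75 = 535 + 52/75 = 535.69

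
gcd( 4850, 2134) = 194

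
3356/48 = 69 + 11/12 = 69.92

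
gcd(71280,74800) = 880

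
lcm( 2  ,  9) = 18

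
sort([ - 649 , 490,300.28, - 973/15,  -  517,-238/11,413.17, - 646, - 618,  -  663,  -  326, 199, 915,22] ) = [ - 663, - 649,-646, - 618, - 517,- 326,- 973/15, - 238/11, 22,199,300.28,413.17, 490 , 915]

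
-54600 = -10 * 5460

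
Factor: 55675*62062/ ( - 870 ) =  - 345530185/87 = - 3^( - 1)*5^1*7^1*11^1*13^1 *17^1*29^(-1)*31^1*131^1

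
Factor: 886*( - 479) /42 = - 3^( - 1)*7^(  -  1)*443^1*479^1 = - 212197/21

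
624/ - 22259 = - 1+21635/22259 = - 0.03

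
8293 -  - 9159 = 17452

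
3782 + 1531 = 5313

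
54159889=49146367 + 5013522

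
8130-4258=3872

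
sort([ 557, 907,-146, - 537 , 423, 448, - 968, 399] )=[-968, - 537,-146,399, 423,448, 557,907 ]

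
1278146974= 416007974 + 862139000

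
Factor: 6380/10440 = 2^(-1)*3^(-2) * 11^1=11/18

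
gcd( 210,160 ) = 10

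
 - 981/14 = - 981/14 = - 70.07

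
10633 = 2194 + 8439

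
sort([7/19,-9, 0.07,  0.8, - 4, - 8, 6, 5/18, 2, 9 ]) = [ - 9, - 8, - 4, 0.07, 5/18, 7/19,0.8, 2,6, 9]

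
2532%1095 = 342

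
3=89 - 86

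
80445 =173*465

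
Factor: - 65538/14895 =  - 22/5 = -2^1*5^( - 1 )*11^1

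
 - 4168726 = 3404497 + -7573223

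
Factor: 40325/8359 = 5^2*13^ ( - 1)*643^( - 1)*1613^1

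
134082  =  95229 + 38853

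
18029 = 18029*1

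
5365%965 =540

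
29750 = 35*850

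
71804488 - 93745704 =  - 21941216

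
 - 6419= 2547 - 8966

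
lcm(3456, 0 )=0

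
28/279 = 28/279 = 0.10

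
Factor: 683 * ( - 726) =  - 2^1 *3^1 * 11^2*683^1 =- 495858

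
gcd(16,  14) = 2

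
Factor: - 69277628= - 2^2*7^1 *79^1 * 31319^1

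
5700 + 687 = 6387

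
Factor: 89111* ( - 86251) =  - 11^2*7841^1 *8101^1  =  - 7685912861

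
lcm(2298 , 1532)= 4596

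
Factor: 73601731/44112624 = 2^( - 4)*3^( - 1)*7^1* 857^1 *12269^1*919013^( - 1)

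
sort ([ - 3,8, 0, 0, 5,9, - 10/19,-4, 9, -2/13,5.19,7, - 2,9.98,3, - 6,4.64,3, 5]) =[ - 6,-4,-3, - 2, - 10/19, - 2/13, 0,0,3,3, 4.64,5, 5,5.19 , 7, 8, 9 , 9, 9.98]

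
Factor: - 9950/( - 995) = 2^1*5^1 = 10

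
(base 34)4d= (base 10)149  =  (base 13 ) b6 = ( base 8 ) 225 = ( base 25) 5O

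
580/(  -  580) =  - 1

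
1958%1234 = 724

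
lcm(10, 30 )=30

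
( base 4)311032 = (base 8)6516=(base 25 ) 5B6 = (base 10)3406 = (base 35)2rb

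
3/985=3/985 = 0.00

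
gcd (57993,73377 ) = 3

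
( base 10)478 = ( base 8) 736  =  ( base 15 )21d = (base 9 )581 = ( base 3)122201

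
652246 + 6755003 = 7407249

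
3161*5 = 15805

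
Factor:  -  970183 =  - 41^1*23663^1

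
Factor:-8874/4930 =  -9/5  =  - 3^2*5^(-1)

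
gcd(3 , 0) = 3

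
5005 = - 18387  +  23392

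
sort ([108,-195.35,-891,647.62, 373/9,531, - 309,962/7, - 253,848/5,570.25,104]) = [  -  891,  -  309,-253, - 195.35,373/9,104, 108,962/7, 848/5, 531,  570.25 , 647.62 ]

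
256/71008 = 8/2219 = 0.00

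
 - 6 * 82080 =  - 492480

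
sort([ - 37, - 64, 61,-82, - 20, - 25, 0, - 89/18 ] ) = [ - 82, - 64, - 37, - 25, - 20,-89/18, 0, 61 ]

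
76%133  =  76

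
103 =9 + 94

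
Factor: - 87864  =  -2^3*3^1 * 7^1 * 523^1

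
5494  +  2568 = 8062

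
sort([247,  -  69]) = [  -  69,  247 ]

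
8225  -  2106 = 6119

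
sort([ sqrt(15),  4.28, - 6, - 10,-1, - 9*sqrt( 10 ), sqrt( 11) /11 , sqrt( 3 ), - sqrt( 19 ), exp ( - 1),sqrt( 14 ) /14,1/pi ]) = [ - 9*sqrt( 10 ), - 10, - 6,  -  sqrt( 19 ),-1, sqrt( 14 ) /14, sqrt(11 ) /11,1/pi, exp(-1), sqrt(3), sqrt(15 ),4.28]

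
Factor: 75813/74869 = 3^1*37^1*683^1 * 74869^(  -  1)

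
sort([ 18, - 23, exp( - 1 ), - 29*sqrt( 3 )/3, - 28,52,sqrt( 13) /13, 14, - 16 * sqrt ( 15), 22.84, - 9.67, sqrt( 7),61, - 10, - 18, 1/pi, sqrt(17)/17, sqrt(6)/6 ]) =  [ - 16*sqrt( 15 ),  -  28, - 23, - 18, - 29 * sqrt(3) /3,  -  10, - 9.67,sqrt(17) /17, sqrt(13) /13,1/pi, exp( - 1), sqrt(6 )/6, sqrt( 7 ), 14, 18, 22.84, 52 , 61 ]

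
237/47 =5 + 2/47 = 5.04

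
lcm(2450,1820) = 63700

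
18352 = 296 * 62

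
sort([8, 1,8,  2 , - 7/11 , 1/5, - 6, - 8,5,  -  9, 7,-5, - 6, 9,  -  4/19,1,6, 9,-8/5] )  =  [-9, - 8, - 6,-6, - 5, -8/5, - 7/11, - 4/19,1/5,1, 1,2,5 , 6,7,8,8,9 , 9]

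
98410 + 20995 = 119405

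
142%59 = 24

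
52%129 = 52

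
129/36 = 43/12 = 3.58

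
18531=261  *71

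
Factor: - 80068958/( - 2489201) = 2^1*11^( - 1)*13^ ( - 3)*103^( - 1)*151^1*265129^1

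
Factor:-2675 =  - 5^2* 107^1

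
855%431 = 424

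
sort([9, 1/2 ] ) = [1/2, 9] 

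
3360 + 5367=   8727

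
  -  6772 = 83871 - 90643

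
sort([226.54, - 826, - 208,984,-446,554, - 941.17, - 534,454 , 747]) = [-941.17, - 826,-534, -446, - 208,226.54, 454,554, 747,984 ] 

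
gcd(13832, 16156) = 28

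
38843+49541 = 88384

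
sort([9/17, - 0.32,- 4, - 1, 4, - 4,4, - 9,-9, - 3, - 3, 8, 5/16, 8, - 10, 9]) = [ - 10, - 9, - 9, - 4, - 4, - 3, - 3, - 1, - 0.32, 5/16, 9/17 , 4 , 4, 8,  8,9 ]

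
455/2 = 227 + 1/2 = 227.50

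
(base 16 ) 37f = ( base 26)18B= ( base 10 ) 895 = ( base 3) 1020011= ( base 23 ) 1fl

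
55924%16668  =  5920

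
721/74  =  9+ 55/74 = 9.74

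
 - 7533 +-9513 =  - 17046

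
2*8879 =17758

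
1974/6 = 329 = 329.00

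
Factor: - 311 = -311^1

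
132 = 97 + 35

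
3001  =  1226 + 1775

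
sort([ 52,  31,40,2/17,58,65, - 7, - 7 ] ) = [ - 7, - 7, 2/17, 31, 40,52,58,65 ] 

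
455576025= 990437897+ - 534861872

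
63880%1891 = 1477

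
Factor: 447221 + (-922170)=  - 474949 = - 474949^1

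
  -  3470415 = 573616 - 4044031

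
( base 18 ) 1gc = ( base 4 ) 21300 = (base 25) oo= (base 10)624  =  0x270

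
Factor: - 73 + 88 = 3^1*5^1 = 15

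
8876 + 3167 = 12043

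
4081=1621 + 2460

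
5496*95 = 522120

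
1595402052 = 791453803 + 803948249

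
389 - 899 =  - 510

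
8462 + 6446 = 14908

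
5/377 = 5/377 = 0.01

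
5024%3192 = 1832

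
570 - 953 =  - 383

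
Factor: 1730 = 2^1*5^1*173^1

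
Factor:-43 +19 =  - 24 = - 2^3 *3^1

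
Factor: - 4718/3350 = - 5^( - 2 )  *7^1*67^( - 1)*337^1 =- 2359/1675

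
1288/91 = 184/13 = 14.15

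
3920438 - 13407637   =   - 9487199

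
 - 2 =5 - 7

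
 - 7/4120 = -1+4113/4120 = - 0.00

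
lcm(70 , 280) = 280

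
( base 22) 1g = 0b100110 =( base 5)123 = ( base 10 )38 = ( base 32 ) 16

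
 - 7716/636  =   - 13 + 46/53=-  12.13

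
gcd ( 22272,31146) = 174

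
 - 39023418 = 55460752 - 94484170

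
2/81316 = 1/40658 = 0.00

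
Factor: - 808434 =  - 2^1*3^3*11^1*1361^1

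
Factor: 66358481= 7^1*9479783^1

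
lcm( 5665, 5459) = 300245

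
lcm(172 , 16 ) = 688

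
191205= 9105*21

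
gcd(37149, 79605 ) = 5307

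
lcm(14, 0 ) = 0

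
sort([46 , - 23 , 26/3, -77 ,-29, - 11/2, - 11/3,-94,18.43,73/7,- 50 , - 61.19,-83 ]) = [  -  94, - 83,-77, - 61.19,-50 , - 29, - 23,  -  11/2,- 11/3, 26/3 , 73/7 , 18.43,46 ]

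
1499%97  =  44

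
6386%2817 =752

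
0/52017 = 0 = 0.00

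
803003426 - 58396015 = 744607411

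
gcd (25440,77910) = 1590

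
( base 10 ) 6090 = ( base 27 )89f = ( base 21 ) dh0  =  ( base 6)44110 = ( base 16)17ca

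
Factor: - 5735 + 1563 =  - 4172 = -  2^2*7^1*149^1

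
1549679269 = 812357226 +737322043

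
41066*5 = 205330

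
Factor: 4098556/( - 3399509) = -2^2*7^2*11^1*1901^1*3399509^( -1)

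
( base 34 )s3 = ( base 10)955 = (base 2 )1110111011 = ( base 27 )18A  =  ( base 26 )1aj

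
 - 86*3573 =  - 307278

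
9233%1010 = 143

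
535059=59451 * 9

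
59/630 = 59/630 = 0.09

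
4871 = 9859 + -4988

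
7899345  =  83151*95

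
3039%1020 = 999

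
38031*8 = 304248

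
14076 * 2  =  28152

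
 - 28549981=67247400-95797381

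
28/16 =7/4  =  1.75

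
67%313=67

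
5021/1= 5021 = 5021.00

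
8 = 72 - 64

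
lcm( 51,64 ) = 3264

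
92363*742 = 68533346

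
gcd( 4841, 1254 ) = 1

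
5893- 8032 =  - 2139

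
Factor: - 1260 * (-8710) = 2^3 * 3^2 *5^2 *7^1*13^1 *67^1 = 10974600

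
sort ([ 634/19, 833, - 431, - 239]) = [ - 431, - 239,634/19, 833 ]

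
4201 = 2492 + 1709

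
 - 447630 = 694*( - 645)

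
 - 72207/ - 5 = 14441+2/5 = 14441.40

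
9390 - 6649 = 2741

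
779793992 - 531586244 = 248207748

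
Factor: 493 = 17^1*29^1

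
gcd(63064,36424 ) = 8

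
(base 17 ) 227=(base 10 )619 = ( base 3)211221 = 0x26B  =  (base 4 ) 21223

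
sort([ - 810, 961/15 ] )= [ - 810 , 961/15]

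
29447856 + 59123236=88571092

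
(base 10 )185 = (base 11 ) 159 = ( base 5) 1220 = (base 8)271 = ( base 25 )7a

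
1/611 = 1/611  =  0.00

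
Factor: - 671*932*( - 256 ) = 2^10*11^1*61^1*233^1 =160095232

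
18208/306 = 9104/153 = 59.50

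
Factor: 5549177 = 313^1*17729^1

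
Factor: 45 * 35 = 1575 = 3^2*5^2*7^1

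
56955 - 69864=  -  12909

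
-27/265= - 1 + 238/265 = -  0.10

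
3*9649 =28947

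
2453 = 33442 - 30989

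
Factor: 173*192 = 33216 = 2^6*3^1*173^1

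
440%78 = 50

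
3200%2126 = 1074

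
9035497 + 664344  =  9699841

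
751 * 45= 33795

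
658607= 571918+86689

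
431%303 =128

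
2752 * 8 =22016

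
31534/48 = 15767/24=656.96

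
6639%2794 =1051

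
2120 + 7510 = 9630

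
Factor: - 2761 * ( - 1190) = 2^1*5^1*7^1*11^1*17^1 * 251^1 = 3285590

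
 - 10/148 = -1+69/74=-  0.07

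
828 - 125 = 703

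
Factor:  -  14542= -2^1*11^1*661^1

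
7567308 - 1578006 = 5989302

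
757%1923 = 757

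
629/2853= 629/2853 = 0.22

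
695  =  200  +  495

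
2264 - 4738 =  - 2474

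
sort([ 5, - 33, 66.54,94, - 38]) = [ - 38, - 33,  5,66.54,94 ] 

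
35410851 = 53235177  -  17824326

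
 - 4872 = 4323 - 9195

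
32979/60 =10993/20 = 549.65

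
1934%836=262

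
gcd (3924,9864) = 36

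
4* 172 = 688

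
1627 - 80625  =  -78998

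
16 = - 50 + 66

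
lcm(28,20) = 140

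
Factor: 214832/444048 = 3^(-1)*11^( - 1)*29^( - 1)*463^1 = 463/957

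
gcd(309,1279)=1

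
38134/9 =4237 + 1/9 = 4237.11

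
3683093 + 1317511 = 5000604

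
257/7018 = 257/7018= 0.04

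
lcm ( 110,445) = 9790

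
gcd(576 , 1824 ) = 96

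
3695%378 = 293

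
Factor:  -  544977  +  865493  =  320516 = 2^2*7^1*11447^1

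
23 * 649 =14927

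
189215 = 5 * 37843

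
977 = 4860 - 3883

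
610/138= 4 + 29/69= 4.42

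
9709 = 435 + 9274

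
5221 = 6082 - 861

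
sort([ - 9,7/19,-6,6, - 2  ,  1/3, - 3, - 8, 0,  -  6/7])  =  [ - 9, - 8 , - 6 , - 3, - 2, - 6/7,0, 1/3, 7/19, 6]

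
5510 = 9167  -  3657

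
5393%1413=1154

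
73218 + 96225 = 169443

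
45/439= 45/439 =0.10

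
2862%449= 168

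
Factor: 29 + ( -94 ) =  - 5^1*13^1= - 65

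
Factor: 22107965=5^1*11^1*541^1 * 743^1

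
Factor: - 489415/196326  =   - 2^ ( -1)*3^ ( - 2)*5^1*13^( - 1)*839^( - 1)*97883^1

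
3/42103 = 3/42103 = 0.00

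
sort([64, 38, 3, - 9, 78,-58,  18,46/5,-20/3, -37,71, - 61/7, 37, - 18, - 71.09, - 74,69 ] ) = [ - 74, - 71.09, - 58, -37, - 18, - 9, - 61/7, - 20/3,  3, 46/5,18, 37 , 38, 64, 69, 71, 78] 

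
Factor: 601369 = 19^1*31^1*1021^1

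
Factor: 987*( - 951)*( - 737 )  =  691775469 = 3^2 * 7^1*11^1*47^1*67^1*317^1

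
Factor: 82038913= 11^1 * 7458083^1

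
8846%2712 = 710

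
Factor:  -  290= - 2^1*5^1* 29^1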